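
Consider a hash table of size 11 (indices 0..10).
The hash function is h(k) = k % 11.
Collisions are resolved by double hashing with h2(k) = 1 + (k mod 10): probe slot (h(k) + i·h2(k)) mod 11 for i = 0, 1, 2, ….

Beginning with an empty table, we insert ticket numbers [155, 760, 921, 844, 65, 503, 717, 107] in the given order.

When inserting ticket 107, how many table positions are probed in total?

Insert 155: h=1, slot 1 empty → index 1.
Insert 760: h=1, h2=1, slot 1 occupied → index 2.
Insert 921: h=8, slot 8 empty → index 8.
Insert 844: h=8, h2=5, slots 8,2 occupied → index 7.
Insert 65: h=10, slot 10 empty → index 10.
Insert 503: h=8, h2=4, slots 8,1 occupied → index 5.
Insert 717: h=2, h2=8, slots 2,10,7 occupied → index 4.
Insert 107: h=8, h2=8, slots 8,5,2,10,7,4,1 occupied → index 9.
Table: [∅, 155, 760, ∅, 717, 503, ∅, 844, 921, 107, 65]

8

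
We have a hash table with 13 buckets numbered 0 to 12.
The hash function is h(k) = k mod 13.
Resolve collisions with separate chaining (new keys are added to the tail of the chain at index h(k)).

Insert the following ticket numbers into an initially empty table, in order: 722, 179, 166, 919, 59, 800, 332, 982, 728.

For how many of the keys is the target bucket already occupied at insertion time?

5

Insert 722: h=7, bucket 7 empty → new chain.
Insert 179: h=10, bucket 10 empty → new chain.
Insert 166: h=10, bucket 10 nonempty → append to chain.
Insert 919: h=9, bucket 9 empty → new chain.
Insert 59: h=7, bucket 7 nonempty → append to chain.
Insert 800: h=7, bucket 7 nonempty → append to chain.
Insert 332: h=7, bucket 7 nonempty → append to chain.
Insert 982: h=7, bucket 7 nonempty → append to chain.
Insert 728: h=0, bucket 0 empty → new chain.
Final buckets:
0: 728
1: —
2: —
3: —
4: —
5: —
6: —
7: 722 -> 59 -> 800 -> 332 -> 982
8: —
9: 919
10: 179 -> 166
11: —
12: —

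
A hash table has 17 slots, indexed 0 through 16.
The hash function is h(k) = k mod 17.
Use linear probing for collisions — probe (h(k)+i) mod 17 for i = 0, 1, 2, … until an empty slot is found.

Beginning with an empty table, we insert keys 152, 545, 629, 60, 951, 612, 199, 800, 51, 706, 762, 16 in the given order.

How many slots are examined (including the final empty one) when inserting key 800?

152: h=16 => slot 16
545: h=1 => slot 1
629: h=0 => slot 0
60: h=9 => slot 9
951: h=16, probe 16,0,1,2 => slot 2
612: h=0, probe 0,1,2,3 => slot 3
199: h=12 => slot 12
800: h=1, probe 1,2,3,4 => slot 4
51: h=0, probe 0,1,2,3,4,5 => slot 5
706: h=9, probe 9,10 => slot 10
762: h=14 => slot 14
16: h=16, probe 16,0,1,2,3,4,5,6 => slot 6
Table: [629, 545, 951, 612, 800, 51, 16, ., ., 60, 706, ., 199, ., 762, ., 152]

4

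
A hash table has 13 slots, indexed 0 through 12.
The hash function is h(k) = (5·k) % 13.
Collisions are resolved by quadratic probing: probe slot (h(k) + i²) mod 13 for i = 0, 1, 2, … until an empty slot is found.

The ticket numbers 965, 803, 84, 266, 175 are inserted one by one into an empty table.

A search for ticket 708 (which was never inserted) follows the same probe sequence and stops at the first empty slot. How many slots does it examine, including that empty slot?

965: h=2 -> slot 2
803: h=11 -> slot 11
84: h=4 -> slot 4
266: h=4, probe 4,5 -> slot 5
175: h=4, probe 4,5,8 -> slot 8
Table: [., ., 965, ., 84, 266, ., ., 175, ., ., 803, .]
Lookup 708: h=4, probe 4,5,8,0 → slot 0 empty, not found.

4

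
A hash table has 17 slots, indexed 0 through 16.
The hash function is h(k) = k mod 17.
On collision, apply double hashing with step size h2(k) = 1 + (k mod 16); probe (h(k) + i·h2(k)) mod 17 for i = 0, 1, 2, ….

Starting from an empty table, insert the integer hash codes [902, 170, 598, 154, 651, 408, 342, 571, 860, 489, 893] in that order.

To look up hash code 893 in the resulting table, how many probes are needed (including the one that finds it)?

902 hashes to 1; slot 1 is free => place at 1.
170 hashes to 0; slot 0 is free => place at 0.
598 hashes to 3; slot 3 is free => place at 3.
154 hashes to 1, h2=11; 1 taken => place at 12.
651 hashes to 5; slot 5 is free => place at 5.
408 hashes to 0, h2=9; 0 taken => place at 9.
342 hashes to 2; slot 2 is free => place at 2.
571 hashes to 10; slot 10 is free => place at 10.
860 hashes to 10, h2=13; 10 taken => place at 6.
489 hashes to 13; slot 13 is free => place at 13.
893 hashes to 9, h2=14; 9,6,3,0 taken => place at 14.
Table: [170, 902, 342, 598, ., 651, 860, ., ., 408, 571, ., 154, 489, 893, ., .]
Lookup 893: h=9, h2=14, probe 9,6,3,0,14 → found at 14.

5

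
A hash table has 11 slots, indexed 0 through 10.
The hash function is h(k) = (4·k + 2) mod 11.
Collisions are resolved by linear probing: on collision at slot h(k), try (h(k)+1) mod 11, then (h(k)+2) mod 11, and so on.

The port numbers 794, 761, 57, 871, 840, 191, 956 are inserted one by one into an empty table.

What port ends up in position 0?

794: h=10 => slot 10
761: h=10, probe 10,0 => slot 0
57: h=10, probe 10,0,1 => slot 1
871: h=10, probe 10,0,1,2 => slot 2
840: h=7 => slot 7
191: h=7, probe 7,8 => slot 8
956: h=9 => slot 9
Table: [761, 57, 871, ., ., ., ., 840, 191, 956, 794]

761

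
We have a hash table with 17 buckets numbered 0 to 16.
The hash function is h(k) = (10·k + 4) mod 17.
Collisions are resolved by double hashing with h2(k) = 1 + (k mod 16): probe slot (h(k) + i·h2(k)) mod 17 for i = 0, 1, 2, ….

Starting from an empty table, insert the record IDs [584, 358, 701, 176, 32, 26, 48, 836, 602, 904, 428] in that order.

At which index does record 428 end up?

5

Insert 584: h=13, slot 13 empty -> index 13.
Insert 358: h=14, slot 14 empty -> index 14.
Insert 701: h=10, slot 10 empty -> index 10.
Insert 176: h=13, h2=1, slots 13,14 occupied -> index 15.
Insert 32: h=1, slot 1 empty -> index 1.
Insert 26: h=9, slot 9 empty -> index 9.
Insert 48: h=8, slot 8 empty -> index 8.
Insert 836: h=0, slot 0 empty -> index 0.
Insert 602: h=6, slot 6 empty -> index 6.
Insert 904: h=0, h2=9, slots 0,9,1,10 occupied -> index 2.
Insert 428: h=0, h2=13, slots 0,13,9 occupied -> index 5.
Table: [836, 32, 904, —, —, 428, 602, —, 48, 26, 701, —, —, 584, 358, 176, —]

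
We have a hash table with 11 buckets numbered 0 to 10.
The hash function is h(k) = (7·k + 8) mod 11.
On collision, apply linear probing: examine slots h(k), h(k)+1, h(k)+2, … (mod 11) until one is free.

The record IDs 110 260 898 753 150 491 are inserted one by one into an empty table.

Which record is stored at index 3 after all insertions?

898

110: h=8 => slot 8
260: h=2 => slot 2
898: h=2, probe 2,3 => slot 3
753: h=10 => slot 10
150: h=2, probe 2,3,4 => slot 4
491: h=2, probe 2,3,4,5 => slot 5
Table: [., ., 260, 898, 150, 491, ., ., 110, ., 753]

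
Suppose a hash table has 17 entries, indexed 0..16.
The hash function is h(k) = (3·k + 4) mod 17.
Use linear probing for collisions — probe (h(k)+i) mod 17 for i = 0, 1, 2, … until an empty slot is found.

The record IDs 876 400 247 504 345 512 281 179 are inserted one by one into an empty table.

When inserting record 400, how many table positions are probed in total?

2

Insert 876: h=14, slot 14 empty => index 14.
Insert 400: h=14, slot 14 occupied => index 15.
Insert 247: h=14, slots 14,15 occupied => index 16.
Insert 504: h=3, slot 3 empty => index 3.
Insert 345: h=2, slot 2 empty => index 2.
Insert 512: h=10, slot 10 empty => index 10.
Insert 281: h=14, slots 14,15,16 occupied => index 0.
Insert 179: h=14, slots 14,15,16,0 occupied => index 1.
Table: [281, 179, 345, 504, -, -, -, -, -, -, 512, -, -, -, 876, 400, 247]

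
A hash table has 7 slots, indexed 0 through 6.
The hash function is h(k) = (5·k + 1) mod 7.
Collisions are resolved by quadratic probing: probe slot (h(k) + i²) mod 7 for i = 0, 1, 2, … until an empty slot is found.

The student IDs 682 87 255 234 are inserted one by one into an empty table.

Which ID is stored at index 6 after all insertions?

682 hashes to 2; slot 2 is free → place at 2.
87 hashes to 2; 2 taken → place at 3.
255 hashes to 2; 2,3 taken → place at 6.
234 hashes to 2; 2,3,6 taken → place at 4.
Table: [-, -, 682, 87, 234, -, 255]

255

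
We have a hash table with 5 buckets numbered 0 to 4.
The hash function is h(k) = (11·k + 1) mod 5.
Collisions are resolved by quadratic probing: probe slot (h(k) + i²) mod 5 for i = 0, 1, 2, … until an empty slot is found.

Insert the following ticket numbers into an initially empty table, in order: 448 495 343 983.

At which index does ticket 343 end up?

448 hashes to 4; slot 4 is free => place at 4.
495 hashes to 1; slot 1 is free => place at 1.
343 hashes to 4; 4 taken => place at 0.
983 hashes to 4; 4,0 taken => place at 3.
Table: [343, 495, —, 983, 448]

0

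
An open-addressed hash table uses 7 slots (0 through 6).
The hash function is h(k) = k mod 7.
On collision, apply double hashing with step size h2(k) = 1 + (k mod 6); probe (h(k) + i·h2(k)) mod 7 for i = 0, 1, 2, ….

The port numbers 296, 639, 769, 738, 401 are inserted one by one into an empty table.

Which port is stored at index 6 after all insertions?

296 hashes to 2; slot 2 is free -> place at 2.
639 hashes to 2, h2=4; 2 taken -> place at 6.
769 hashes to 6, h2=2; 6 taken -> place at 1.
738 hashes to 3; slot 3 is free -> place at 3.
401 hashes to 2, h2=6; 2,1 taken -> place at 0.
Table: [401, 769, 296, 738, _, _, 639]

639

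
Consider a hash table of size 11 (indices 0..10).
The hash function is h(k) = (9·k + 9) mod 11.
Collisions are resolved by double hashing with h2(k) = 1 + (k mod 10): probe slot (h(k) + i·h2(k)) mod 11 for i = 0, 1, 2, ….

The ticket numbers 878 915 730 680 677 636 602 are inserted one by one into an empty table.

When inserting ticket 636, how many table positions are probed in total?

878 hashes to 2; slot 2 is free → place at 2.
915 hashes to 5; slot 5 is free → place at 5.
730 hashes to 1; slot 1 is free → place at 1.
680 hashes to 2, h2=1; 2 taken → place at 3.
677 hashes to 8; slot 8 is free → place at 8.
636 hashes to 2, h2=7; 2 taken → place at 9.
602 hashes to 4; slot 4 is free → place at 4.
Table: [., 730, 878, 680, 602, 915, ., ., 677, 636, .]

2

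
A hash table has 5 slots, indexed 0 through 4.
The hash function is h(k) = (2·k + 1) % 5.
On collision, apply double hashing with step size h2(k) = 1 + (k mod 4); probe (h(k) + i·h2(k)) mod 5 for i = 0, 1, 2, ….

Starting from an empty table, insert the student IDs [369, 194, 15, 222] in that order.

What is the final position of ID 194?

Insert 369: h=4, slot 4 empty → index 4.
Insert 194: h=4, h2=3, slot 4 occupied → index 2.
Insert 15: h=1, slot 1 empty → index 1.
Insert 222: h=0, slot 0 empty → index 0.
Table: [222, 15, 194, _, 369]

2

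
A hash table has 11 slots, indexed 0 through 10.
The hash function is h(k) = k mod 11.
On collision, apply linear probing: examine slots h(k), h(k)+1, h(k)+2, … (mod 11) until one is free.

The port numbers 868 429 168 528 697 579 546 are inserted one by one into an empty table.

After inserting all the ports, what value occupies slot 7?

579

868 hashes to 10; slot 10 is free => place at 10.
429 hashes to 0; slot 0 is free => place at 0.
168 hashes to 3; slot 3 is free => place at 3.
528 hashes to 0; 0 taken => place at 1.
697 hashes to 4; slot 4 is free => place at 4.
579 hashes to 7; slot 7 is free => place at 7.
546 hashes to 7; 7 taken => place at 8.
Table: [429, 528, ., 168, 697, ., ., 579, 546, ., 868]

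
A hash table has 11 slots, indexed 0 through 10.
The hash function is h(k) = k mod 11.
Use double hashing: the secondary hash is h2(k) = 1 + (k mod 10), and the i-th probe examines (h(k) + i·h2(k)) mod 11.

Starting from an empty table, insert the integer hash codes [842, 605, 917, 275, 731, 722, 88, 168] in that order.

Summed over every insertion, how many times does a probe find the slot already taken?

3

842 hashes to 6; slot 6 is free -> place at 6.
605 hashes to 0; slot 0 is free -> place at 0.
917 hashes to 4; slot 4 is free -> place at 4.
275 hashes to 0, h2=6; 0,6 taken -> place at 1.
731 hashes to 5; slot 5 is free -> place at 5.
722 hashes to 7; slot 7 is free -> place at 7.
88 hashes to 0, h2=9; 0 taken -> place at 9.
168 hashes to 3; slot 3 is free -> place at 3.
Table: [605, 275, —, 168, 917, 731, 842, 722, —, 88, —]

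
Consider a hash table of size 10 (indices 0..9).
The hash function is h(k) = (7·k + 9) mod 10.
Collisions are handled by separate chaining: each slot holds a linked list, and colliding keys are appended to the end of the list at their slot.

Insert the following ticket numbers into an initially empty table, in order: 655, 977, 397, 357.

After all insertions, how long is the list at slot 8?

655 → bucket 4
977 → bucket 8
397 → bucket 8 (collision)
357 → bucket 8 (collision)
Final buckets:
0: -
1: -
2: -
3: -
4: 655
5: -
6: -
7: -
8: 977 -> 397 -> 357
9: -

3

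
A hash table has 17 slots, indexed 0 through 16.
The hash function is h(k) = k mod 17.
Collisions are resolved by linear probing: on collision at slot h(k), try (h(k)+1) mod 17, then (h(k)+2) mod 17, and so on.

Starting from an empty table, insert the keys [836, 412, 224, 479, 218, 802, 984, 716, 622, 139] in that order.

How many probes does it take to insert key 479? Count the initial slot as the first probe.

4

836: h=3 => slot 3
412: h=4 => slot 4
224: h=3, probe 3,4,5 => slot 5
479: h=3, probe 3,4,5,6 => slot 6
218: h=14 => slot 14
802: h=3, probe 3,4,5,6,7 => slot 7
984: h=15 => slot 15
716: h=2 => slot 2
622: h=10 => slot 10
139: h=3, probe 3,4,5,6,7,8 => slot 8
Table: [∅, ∅, 716, 836, 412, 224, 479, 802, 139, ∅, 622, ∅, ∅, ∅, 218, 984, ∅]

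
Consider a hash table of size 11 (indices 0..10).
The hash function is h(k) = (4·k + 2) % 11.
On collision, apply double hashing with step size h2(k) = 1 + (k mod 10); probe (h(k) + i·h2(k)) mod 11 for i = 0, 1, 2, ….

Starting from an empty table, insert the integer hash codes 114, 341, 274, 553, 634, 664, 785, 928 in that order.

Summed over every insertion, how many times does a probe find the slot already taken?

114 hashes to 7; slot 7 is free → place at 7.
341 hashes to 2; slot 2 is free → place at 2.
274 hashes to 9; slot 9 is free → place at 9.
553 hashes to 3; slot 3 is free → place at 3.
634 hashes to 8; slot 8 is free → place at 8.
664 hashes to 7, h2=5; 7 taken → place at 1.
785 hashes to 7, h2=6; 7,2,8,3,9 taken → place at 4.
928 hashes to 7, h2=9; 7 taken → place at 5.
Table: [∅, 664, 341, 553, 785, 928, ∅, 114, 634, 274, ∅]

7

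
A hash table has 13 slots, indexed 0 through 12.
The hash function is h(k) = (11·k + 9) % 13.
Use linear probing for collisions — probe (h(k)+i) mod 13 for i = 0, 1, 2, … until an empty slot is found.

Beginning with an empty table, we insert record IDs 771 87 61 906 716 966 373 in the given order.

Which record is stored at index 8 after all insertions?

771 hashes to 1; slot 1 is free => place at 1.
87 hashes to 4; slot 4 is free => place at 4.
61 hashes to 4; 4 taken => place at 5.
906 hashes to 4; 4,5 taken => place at 6.
716 hashes to 7; slot 7 is free => place at 7.
966 hashes to 1; 1 taken => place at 2.
373 hashes to 4; 4,5,6,7 taken => place at 8.
Table: [., 771, 966, ., 87, 61, 906, 716, 373, ., ., ., .]

373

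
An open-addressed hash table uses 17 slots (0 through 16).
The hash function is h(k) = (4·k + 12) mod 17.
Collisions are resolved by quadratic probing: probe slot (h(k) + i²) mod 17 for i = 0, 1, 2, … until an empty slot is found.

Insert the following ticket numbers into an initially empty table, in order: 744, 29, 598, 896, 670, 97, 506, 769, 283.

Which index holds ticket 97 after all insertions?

Insert 744: h=13, slot 13 empty → index 13.
Insert 29: h=9, slot 9 empty → index 9.
Insert 598: h=7, slot 7 empty → index 7.
Insert 896: h=9, slot 9 occupied → index 10.
Insert 670: h=6, slot 6 empty → index 6.
Insert 97: h=9, slots 9,10,13 occupied → index 1.
Insert 506: h=13, slot 13 occupied → index 14.
Insert 769: h=11, slot 11 empty → index 11.
Insert 283: h=5, slot 5 empty → index 5.
Table: [∅, 97, ∅, ∅, ∅, 283, 670, 598, ∅, 29, 896, 769, ∅, 744, 506, ∅, ∅]

1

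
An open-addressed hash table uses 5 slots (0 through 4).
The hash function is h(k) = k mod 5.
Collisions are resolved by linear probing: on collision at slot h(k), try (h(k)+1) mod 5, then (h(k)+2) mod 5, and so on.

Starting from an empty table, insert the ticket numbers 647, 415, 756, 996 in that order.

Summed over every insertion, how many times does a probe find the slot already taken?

2

Insert 647: h=2, slot 2 empty → index 2.
Insert 415: h=0, slot 0 empty → index 0.
Insert 756: h=1, slot 1 empty → index 1.
Insert 996: h=1, slots 1,2 occupied → index 3.
Table: [415, 756, 647, 996, .]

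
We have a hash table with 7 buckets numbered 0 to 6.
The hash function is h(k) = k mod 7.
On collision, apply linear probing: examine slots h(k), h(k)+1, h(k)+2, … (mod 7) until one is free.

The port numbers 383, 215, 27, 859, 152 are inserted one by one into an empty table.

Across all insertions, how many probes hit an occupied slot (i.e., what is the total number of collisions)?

9

383 hashes to 5; slot 5 is free -> place at 5.
215 hashes to 5; 5 taken -> place at 6.
27 hashes to 6; 6 taken -> place at 0.
859 hashes to 5; 5,6,0 taken -> place at 1.
152 hashes to 5; 5,6,0,1 taken -> place at 2.
Table: [27, 859, 152, ∅, ∅, 383, 215]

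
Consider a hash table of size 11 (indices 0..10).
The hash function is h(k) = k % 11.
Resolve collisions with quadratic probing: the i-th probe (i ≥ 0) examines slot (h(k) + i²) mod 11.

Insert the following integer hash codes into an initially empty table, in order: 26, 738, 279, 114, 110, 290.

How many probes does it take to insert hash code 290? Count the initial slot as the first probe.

26 hashes to 4; slot 4 is free → place at 4.
738 hashes to 1; slot 1 is free → place at 1.
279 hashes to 4; 4 taken → place at 5.
114 hashes to 4; 4,5 taken → place at 8.
110 hashes to 0; slot 0 is free → place at 0.
290 hashes to 4; 4,5,8 taken → place at 2.
Table: [110, 738, 290, ., 26, 279, ., ., 114, ., .]

4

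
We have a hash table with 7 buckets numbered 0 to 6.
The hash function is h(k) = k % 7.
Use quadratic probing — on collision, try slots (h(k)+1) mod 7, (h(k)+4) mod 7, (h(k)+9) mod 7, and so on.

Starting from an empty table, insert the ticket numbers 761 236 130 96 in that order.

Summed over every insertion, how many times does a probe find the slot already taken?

761: h=5 → slot 5
236: h=5, probe 5,6 → slot 6
130: h=4 → slot 4
96: h=5, probe 5,6,2 → slot 2
Table: [., ., 96, ., 130, 761, 236]

3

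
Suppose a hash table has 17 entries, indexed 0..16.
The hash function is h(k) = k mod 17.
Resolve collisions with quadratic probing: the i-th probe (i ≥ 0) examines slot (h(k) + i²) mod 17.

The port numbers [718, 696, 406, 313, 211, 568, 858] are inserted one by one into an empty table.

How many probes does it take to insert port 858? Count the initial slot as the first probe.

2

718 hashes to 4; slot 4 is free => place at 4.
696 hashes to 16; slot 16 is free => place at 16.
406 hashes to 15; slot 15 is free => place at 15.
313 hashes to 7; slot 7 is free => place at 7.
211 hashes to 7; 7 taken => place at 8.
568 hashes to 7; 7,8 taken => place at 11.
858 hashes to 8; 8 taken => place at 9.
Table: [∅, ∅, ∅, ∅, 718, ∅, ∅, 313, 211, 858, ∅, 568, ∅, ∅, ∅, 406, 696]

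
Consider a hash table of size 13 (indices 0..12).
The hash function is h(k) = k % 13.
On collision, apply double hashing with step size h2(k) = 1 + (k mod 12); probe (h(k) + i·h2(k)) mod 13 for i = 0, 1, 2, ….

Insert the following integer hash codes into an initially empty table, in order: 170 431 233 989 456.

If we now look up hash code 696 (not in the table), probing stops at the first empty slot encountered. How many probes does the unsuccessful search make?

2

170 hashes to 1; slot 1 is free -> place at 1.
431 hashes to 2; slot 2 is free -> place at 2.
233 hashes to 12; slot 12 is free -> place at 12.
989 hashes to 1, h2=6; 1 taken -> place at 7.
456 hashes to 1, h2=1; 1,2 taken -> place at 3.
Table: [—, 170, 431, 456, —, —, —, 989, —, —, —, —, 233]
Lookup 696: h=7, h2=1, probe 7,8 → slot 8 empty, not found.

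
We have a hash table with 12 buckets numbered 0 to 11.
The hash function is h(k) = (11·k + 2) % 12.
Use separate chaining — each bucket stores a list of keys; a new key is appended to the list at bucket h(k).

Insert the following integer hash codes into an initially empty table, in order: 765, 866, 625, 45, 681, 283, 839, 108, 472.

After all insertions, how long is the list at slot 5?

765 → bucket 5
866 → bucket 0
625 → bucket 1
45 → bucket 5 (collision)
681 → bucket 5 (collision)
283 → bucket 7
839 → bucket 3
108 → bucket 2
472 → bucket 10
Final buckets:
0: 866
1: 625
2: 108
3: 839
4: .
5: 765 -> 45 -> 681
6: .
7: 283
8: .
9: .
10: 472
11: .

3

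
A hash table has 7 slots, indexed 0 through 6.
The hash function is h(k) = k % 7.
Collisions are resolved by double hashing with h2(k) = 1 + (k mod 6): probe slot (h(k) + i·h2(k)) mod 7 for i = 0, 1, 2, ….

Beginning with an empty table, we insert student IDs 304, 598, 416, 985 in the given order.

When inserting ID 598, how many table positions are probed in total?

304: h=3 → slot 3
598: h=3, h2=5, probe 3,1 → slot 1
416: h=3, h2=3, probe 3,6 → slot 6
985: h=5 → slot 5
Table: [—, 598, —, 304, —, 985, 416]

2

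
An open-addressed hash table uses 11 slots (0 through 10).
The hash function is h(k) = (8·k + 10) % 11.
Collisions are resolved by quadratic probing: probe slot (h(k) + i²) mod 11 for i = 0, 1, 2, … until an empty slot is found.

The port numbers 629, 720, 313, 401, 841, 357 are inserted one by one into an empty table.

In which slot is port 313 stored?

Insert 629: h=4, slot 4 empty -> index 4.
Insert 720: h=6, slot 6 empty -> index 6.
Insert 313: h=6, slot 6 occupied -> index 7.
Insert 401: h=6, slots 6,7 occupied -> index 10.
Insert 841: h=6, slots 6,7,10,4 occupied -> index 0.
Insert 357: h=6, slots 6,7,10,4,0 occupied -> index 9.
Table: [841, ∅, ∅, ∅, 629, ∅, 720, 313, ∅, 357, 401]

7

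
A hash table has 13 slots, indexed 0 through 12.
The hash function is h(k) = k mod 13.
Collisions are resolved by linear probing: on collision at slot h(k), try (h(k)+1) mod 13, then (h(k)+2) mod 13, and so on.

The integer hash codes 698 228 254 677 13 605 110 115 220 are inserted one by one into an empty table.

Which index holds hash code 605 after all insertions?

Insert 698: h=9, slot 9 empty => index 9.
Insert 228: h=7, slot 7 empty => index 7.
Insert 254: h=7, slot 7 occupied => index 8.
Insert 677: h=1, slot 1 empty => index 1.
Insert 13: h=0, slot 0 empty => index 0.
Insert 605: h=7, slots 7,8,9 occupied => index 10.
Insert 110: h=6, slot 6 empty => index 6.
Insert 115: h=11, slot 11 empty => index 11.
Insert 220: h=12, slot 12 empty => index 12.
Table: [13, 677, _, _, _, _, 110, 228, 254, 698, 605, 115, 220]

10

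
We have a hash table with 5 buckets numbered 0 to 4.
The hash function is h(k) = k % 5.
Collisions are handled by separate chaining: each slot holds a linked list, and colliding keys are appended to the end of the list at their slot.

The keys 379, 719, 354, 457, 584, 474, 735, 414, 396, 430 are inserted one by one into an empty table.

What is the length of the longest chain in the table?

6

379 -> bucket 4
719 -> bucket 4 (collision)
354 -> bucket 4 (collision)
457 -> bucket 2
584 -> bucket 4 (collision)
474 -> bucket 4 (collision)
735 -> bucket 0
414 -> bucket 4 (collision)
396 -> bucket 1
430 -> bucket 0 (collision)
Final buckets:
0: 735 -> 430
1: 396
2: 457
3: .
4: 379 -> 719 -> 354 -> 584 -> 474 -> 414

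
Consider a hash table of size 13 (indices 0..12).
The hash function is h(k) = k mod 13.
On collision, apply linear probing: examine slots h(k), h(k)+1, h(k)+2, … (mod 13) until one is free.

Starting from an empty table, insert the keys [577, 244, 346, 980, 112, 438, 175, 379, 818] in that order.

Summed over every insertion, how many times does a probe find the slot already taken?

5

Insert 577: h=5, slot 5 empty → index 5.
Insert 244: h=10, slot 10 empty → index 10.
Insert 346: h=8, slot 8 empty → index 8.
Insert 980: h=5, slot 5 occupied → index 6.
Insert 112: h=8, slot 8 occupied → index 9.
Insert 438: h=9, slots 9,10 occupied → index 11.
Insert 175: h=6, slot 6 occupied → index 7.
Insert 379: h=2, slot 2 empty → index 2.
Insert 818: h=12, slot 12 empty → index 12.
Table: [., ., 379, ., ., 577, 980, 175, 346, 112, 244, 438, 818]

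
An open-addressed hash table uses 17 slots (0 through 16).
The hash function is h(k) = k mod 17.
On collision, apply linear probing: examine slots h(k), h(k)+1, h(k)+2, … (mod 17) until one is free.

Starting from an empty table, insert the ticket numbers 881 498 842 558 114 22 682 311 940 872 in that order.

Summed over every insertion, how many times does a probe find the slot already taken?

881: h=14 => slot 14
498: h=5 => slot 5
842: h=9 => slot 9
558: h=14, probe 14,15 => slot 15
114: h=12 => slot 12
22: h=5, probe 5,6 => slot 6
682: h=2 => slot 2
311: h=5, probe 5,6,7 => slot 7
940: h=5, probe 5,6,7,8 => slot 8
872: h=5, probe 5,6,7,8,9,10 => slot 10
Table: [_, _, 682, _, _, 498, 22, 311, 940, 842, 872, _, 114, _, 881, 558, _]

12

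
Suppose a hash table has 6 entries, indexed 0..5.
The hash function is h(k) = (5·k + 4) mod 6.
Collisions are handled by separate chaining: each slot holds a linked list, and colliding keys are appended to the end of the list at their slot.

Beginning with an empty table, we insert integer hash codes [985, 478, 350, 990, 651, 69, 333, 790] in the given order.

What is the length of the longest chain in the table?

3

985 → bucket 3
478 → bucket 0
350 → bucket 2
990 → bucket 4
651 → bucket 1
69 → bucket 1 (collision)
333 → bucket 1 (collision)
790 → bucket 0 (collision)
Final buckets:
0: 478 -> 790
1: 651 -> 69 -> 333
2: 350
3: 985
4: 990
5: .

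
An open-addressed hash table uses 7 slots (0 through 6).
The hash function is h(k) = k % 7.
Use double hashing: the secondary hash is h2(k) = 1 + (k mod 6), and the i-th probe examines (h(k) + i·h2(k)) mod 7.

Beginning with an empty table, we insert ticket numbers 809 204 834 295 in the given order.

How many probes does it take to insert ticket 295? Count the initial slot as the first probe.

Insert 809: h=4, slot 4 empty => index 4.
Insert 204: h=1, slot 1 empty => index 1.
Insert 834: h=1, h2=1, slot 1 occupied => index 2.
Insert 295: h=1, h2=2, slot 1 occupied => index 3.
Table: [., 204, 834, 295, 809, ., .]

2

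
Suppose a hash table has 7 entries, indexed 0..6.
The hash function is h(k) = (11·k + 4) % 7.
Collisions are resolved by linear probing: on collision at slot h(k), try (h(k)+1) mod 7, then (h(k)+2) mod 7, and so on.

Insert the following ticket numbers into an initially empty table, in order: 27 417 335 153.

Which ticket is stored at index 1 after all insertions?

Insert 27: h=0, slot 0 empty => index 0.
Insert 417: h=6, slot 6 empty => index 6.
Insert 335: h=0, slot 0 occupied => index 1.
Insert 153: h=0, slots 0,1 occupied => index 2.
Table: [27, 335, 153, -, -, -, 417]

335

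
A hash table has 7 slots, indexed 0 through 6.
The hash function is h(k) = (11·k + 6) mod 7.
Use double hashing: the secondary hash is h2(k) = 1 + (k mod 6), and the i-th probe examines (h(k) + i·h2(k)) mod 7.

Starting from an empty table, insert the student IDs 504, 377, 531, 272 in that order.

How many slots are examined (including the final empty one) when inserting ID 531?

3

504 hashes to 6; slot 6 is free → place at 6.
377 hashes to 2; slot 2 is free → place at 2.
531 hashes to 2, h2=4; 2,6 taken → place at 3.
272 hashes to 2, h2=3; 2 taken → place at 5.
Table: [_, _, 377, 531, _, 272, 504]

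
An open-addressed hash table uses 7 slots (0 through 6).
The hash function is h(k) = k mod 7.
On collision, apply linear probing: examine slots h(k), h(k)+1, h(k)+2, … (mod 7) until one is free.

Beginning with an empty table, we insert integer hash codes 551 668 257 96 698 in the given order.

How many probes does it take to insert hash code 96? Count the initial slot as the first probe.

Insert 551: h=5, slot 5 empty => index 5.
Insert 668: h=3, slot 3 empty => index 3.
Insert 257: h=5, slot 5 occupied => index 6.
Insert 96: h=5, slots 5,6 occupied => index 0.
Insert 698: h=5, slots 5,6,0 occupied => index 1.
Table: [96, 698, -, 668, -, 551, 257]

3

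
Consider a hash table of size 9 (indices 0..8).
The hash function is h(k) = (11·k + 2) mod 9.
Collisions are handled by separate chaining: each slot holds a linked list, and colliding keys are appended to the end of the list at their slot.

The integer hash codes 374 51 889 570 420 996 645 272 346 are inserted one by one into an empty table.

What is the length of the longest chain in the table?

4

Insert 374: h=3, bucket 3 empty -> new chain.
Insert 51: h=5, bucket 5 empty -> new chain.
Insert 889: h=7, bucket 7 empty -> new chain.
Insert 570: h=8, bucket 8 empty -> new chain.
Insert 420: h=5, bucket 5 nonempty -> append to chain.
Insert 996: h=5, bucket 5 nonempty -> append to chain.
Insert 645: h=5, bucket 5 nonempty -> append to chain.
Insert 272: h=6, bucket 6 empty -> new chain.
Insert 346: h=1, bucket 1 empty -> new chain.
Final buckets:
0: _
1: 346
2: _
3: 374
4: _
5: 51 -> 420 -> 996 -> 645
6: 272
7: 889
8: 570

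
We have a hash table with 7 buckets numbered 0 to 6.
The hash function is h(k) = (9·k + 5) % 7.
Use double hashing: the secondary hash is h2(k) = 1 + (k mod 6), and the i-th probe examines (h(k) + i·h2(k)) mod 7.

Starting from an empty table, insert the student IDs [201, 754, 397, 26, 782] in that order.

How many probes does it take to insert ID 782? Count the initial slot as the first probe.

Insert 201: h=1, slot 1 empty => index 1.
Insert 754: h=1, h2=5, slot 1 occupied => index 6.
Insert 397: h=1, h2=2, slot 1 occupied => index 3.
Insert 26: h=1, h2=3, slot 1 occupied => index 4.
Insert 782: h=1, h2=3, slots 1,4 occupied => index 0.
Table: [782, 201, ∅, 397, 26, ∅, 754]

3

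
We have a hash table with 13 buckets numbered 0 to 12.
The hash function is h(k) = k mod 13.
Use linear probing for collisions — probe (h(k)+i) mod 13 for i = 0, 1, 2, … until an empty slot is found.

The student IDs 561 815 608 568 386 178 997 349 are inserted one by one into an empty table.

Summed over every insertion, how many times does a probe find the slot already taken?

19

561 hashes to 2; slot 2 is free => place at 2.
815 hashes to 9; slot 9 is free => place at 9.
608 hashes to 10; slot 10 is free => place at 10.
568 hashes to 9; 9,10 taken => place at 11.
386 hashes to 9; 9,10,11 taken => place at 12.
178 hashes to 9; 9,10,11,12 taken => place at 0.
997 hashes to 9; 9,10,11,12,0 taken => place at 1.
349 hashes to 11; 11,12,0,1,2 taken => place at 3.
Table: [178, 997, 561, 349, _, _, _, _, _, 815, 608, 568, 386]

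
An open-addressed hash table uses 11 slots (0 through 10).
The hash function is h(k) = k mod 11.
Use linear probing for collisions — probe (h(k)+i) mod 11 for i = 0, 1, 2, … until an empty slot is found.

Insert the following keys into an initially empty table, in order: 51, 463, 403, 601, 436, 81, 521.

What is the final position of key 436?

10

51 hashes to 7; slot 7 is free => place at 7.
463 hashes to 1; slot 1 is free => place at 1.
403 hashes to 7; 7 taken => place at 8.
601 hashes to 7; 7,8 taken => place at 9.
436 hashes to 7; 7,8,9 taken => place at 10.
81 hashes to 4; slot 4 is free => place at 4.
521 hashes to 4; 4 taken => place at 5.
Table: [—, 463, —, —, 81, 521, —, 51, 403, 601, 436]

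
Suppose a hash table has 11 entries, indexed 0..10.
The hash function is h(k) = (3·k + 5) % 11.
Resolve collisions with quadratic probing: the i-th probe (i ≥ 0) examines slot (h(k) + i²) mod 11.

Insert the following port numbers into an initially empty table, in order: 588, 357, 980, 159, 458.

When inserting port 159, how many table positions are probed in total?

3

Insert 588: h=9, slot 9 empty → index 9.
Insert 357: h=9, slot 9 occupied → index 10.
Insert 980: h=8, slot 8 empty → index 8.
Insert 159: h=9, slots 9,10 occupied → index 2.
Insert 458: h=4, slot 4 empty → index 4.
Table: [—, —, 159, —, 458, —, —, —, 980, 588, 357]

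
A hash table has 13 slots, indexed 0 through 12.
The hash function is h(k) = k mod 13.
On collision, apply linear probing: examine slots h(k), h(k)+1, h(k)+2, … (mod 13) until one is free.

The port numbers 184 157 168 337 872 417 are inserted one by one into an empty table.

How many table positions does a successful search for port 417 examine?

4

184 hashes to 2; slot 2 is free → place at 2.
157 hashes to 1; slot 1 is free → place at 1.
168 hashes to 12; slot 12 is free → place at 12.
337 hashes to 12; 12 taken → place at 0.
872 hashes to 1; 1,2 taken → place at 3.
417 hashes to 1; 1,2,3 taken → place at 4.
Table: [337, 157, 184, 872, 417, _, _, _, _, _, _, _, 168]
Lookup 417: h=1, probe 1,2,3,4 → found at 4.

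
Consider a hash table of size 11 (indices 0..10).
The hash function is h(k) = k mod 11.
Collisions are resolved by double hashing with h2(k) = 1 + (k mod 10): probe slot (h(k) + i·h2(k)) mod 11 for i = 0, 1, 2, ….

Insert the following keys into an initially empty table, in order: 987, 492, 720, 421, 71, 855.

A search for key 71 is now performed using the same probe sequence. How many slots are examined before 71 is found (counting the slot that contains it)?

987: h=8 -> slot 8
492: h=8, h2=3, probe 8,0 -> slot 0
720: h=5 -> slot 5
421: h=3 -> slot 3
71: h=5, h2=2, probe 5,7 -> slot 7
855: h=8, h2=6, probe 8,3,9 -> slot 9
Table: [492, ∅, ∅, 421, ∅, 720, ∅, 71, 987, 855, ∅]
Lookup 71: h=5, h2=2, probe 5,7 → found at 7.

2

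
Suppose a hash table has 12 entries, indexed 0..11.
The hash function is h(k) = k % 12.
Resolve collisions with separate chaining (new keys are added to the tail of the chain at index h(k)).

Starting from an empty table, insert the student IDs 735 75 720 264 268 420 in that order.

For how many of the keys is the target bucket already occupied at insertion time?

3

Insert 735: h=3, bucket 3 empty -> new chain.
Insert 75: h=3, bucket 3 nonempty -> append to chain.
Insert 720: h=0, bucket 0 empty -> new chain.
Insert 264: h=0, bucket 0 nonempty -> append to chain.
Insert 268: h=4, bucket 4 empty -> new chain.
Insert 420: h=0, bucket 0 nonempty -> append to chain.
Final buckets:
0: 720 -> 264 -> 420
1: -
2: -
3: 735 -> 75
4: 268
5: -
6: -
7: -
8: -
9: -
10: -
11: -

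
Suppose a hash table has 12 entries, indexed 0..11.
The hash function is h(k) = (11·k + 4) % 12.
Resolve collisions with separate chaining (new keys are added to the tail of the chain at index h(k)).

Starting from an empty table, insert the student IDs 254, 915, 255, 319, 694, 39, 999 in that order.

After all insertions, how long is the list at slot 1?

4

254 -> bucket 2
915 -> bucket 1
255 -> bucket 1 (collision)
319 -> bucket 9
694 -> bucket 6
39 -> bucket 1 (collision)
999 -> bucket 1 (collision)
Final buckets:
0: ∅
1: 915 -> 255 -> 39 -> 999
2: 254
3: ∅
4: ∅
5: ∅
6: 694
7: ∅
8: ∅
9: 319
10: ∅
11: ∅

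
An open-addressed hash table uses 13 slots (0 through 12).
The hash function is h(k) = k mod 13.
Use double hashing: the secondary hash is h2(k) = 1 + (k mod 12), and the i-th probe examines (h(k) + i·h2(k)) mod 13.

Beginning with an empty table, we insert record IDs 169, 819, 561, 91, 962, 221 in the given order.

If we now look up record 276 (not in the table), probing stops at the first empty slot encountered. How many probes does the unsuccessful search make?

3

Insert 169: h=0, slot 0 empty → index 0.
Insert 819: h=0, h2=4, slot 0 occupied → index 4.
Insert 561: h=2, slot 2 empty → index 2.
Insert 91: h=0, h2=8, slot 0 occupied → index 8.
Insert 962: h=0, h2=3, slot 0 occupied → index 3.
Insert 221: h=0, h2=6, slot 0 occupied → index 6.
Table: [169, _, 561, 962, 819, _, 221, _, 91, _, _, _, _]
Lookup 276: h=3, h2=1, probe 3,4,5 → slot 5 empty, not found.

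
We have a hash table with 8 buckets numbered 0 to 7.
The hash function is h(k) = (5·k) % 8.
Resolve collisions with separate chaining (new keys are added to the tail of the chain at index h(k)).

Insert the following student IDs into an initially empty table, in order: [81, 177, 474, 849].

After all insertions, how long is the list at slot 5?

Insert 81: h=5, bucket 5 empty -> new chain.
Insert 177: h=5, bucket 5 nonempty -> append to chain.
Insert 474: h=2, bucket 2 empty -> new chain.
Insert 849: h=5, bucket 5 nonempty -> append to chain.
Final buckets:
0: .
1: .
2: 474
3: .
4: .
5: 81 -> 177 -> 849
6: .
7: .

3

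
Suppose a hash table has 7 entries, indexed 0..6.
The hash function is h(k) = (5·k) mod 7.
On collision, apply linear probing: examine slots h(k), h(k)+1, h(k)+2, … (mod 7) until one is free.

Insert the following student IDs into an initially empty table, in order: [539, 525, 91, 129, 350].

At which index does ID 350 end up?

4

539: h=0 => slot 0
525: h=0, probe 0,1 => slot 1
91: h=0, probe 0,1,2 => slot 2
129: h=1, probe 1,2,3 => slot 3
350: h=0, probe 0,1,2,3,4 => slot 4
Table: [539, 525, 91, 129, 350, -, -]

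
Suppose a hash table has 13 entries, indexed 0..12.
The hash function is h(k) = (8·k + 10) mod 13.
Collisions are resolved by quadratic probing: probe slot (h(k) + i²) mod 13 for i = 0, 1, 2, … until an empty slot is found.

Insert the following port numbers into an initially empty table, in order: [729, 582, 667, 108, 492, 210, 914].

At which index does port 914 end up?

6

729: h=5 -> slot 5
582: h=12 -> slot 12
667: h=3 -> slot 3
108: h=3, probe 3,4 -> slot 4
492: h=7 -> slot 7
210: h=0 -> slot 0
914: h=3, probe 3,4,7,12,6 -> slot 6
Table: [210, ., ., 667, 108, 729, 914, 492, ., ., ., ., 582]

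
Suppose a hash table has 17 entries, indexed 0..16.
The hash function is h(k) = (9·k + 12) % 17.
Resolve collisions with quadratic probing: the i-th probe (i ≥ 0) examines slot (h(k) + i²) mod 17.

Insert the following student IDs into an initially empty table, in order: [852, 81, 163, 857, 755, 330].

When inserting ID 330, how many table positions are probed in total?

852: h=13 -> slot 13
81: h=10 -> slot 10
163: h=0 -> slot 0
857: h=7 -> slot 7
755: h=7, probe 7,8 -> slot 8
330: h=7, probe 7,8,11 -> slot 11
Table: [163, ∅, ∅, ∅, ∅, ∅, ∅, 857, 755, ∅, 81, 330, ∅, 852, ∅, ∅, ∅]

3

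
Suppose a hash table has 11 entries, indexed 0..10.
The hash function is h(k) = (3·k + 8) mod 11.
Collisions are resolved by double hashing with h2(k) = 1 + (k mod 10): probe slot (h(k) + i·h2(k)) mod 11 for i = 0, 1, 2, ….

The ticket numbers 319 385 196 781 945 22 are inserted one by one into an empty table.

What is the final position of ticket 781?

319 hashes to 8; slot 8 is free -> place at 8.
385 hashes to 8, h2=6; 8 taken -> place at 3.
196 hashes to 2; slot 2 is free -> place at 2.
781 hashes to 8, h2=2; 8 taken -> place at 10.
945 hashes to 5; slot 5 is free -> place at 5.
22 hashes to 8, h2=3; 8 taken -> place at 0.
Table: [22, _, 196, 385, _, 945, _, _, 319, _, 781]

10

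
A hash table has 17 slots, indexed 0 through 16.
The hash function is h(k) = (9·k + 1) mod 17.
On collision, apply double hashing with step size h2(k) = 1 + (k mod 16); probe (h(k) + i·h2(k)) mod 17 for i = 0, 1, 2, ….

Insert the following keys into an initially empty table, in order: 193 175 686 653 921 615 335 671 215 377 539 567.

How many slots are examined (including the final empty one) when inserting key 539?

193 hashes to 4; slot 4 is free → place at 4.
175 hashes to 12; slot 12 is free → place at 12.
686 hashes to 4, h2=15; 4 taken → place at 2.
653 hashes to 13; slot 13 is free → place at 13.
921 hashes to 11; slot 11 is free → place at 11.
615 hashes to 11, h2=8; 11,2 taken → place at 10.
335 hashes to 7; slot 7 is free → place at 7.
671 hashes to 5; slot 5 is free → place at 5.
215 hashes to 15; slot 15 is free → place at 15.
377 hashes to 11, h2=10; 11,4 taken → place at 14.
539 hashes to 7, h2=12; 7,2,14 taken → place at 9.
567 hashes to 4, h2=8; 4,12 taken → place at 3.
Table: [_, _, 686, 567, 193, 671, _, 335, _, 539, 615, 921, 175, 653, 377, 215, _]

4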